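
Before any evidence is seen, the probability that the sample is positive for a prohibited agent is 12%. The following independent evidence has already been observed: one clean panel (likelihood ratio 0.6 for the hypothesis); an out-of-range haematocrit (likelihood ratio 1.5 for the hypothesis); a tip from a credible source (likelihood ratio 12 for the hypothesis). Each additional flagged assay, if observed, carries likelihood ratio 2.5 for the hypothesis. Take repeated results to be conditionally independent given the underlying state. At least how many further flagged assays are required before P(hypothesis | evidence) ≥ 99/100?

5

Prior odds = 0.12/0.88 = 3/22.
Combined Bayes factor of the evidence already in hand = 0.6 × 1.5 × 12 = 10.8.
Odds after that evidence = (3/22) × 10.8 = 81/55.
Target odds = 0.99/0.01 = 99.
Need 2.5ⁿ ≥ 99 ÷ (81/55) = 605/9.
2.5⁴ = 39.0625 falls short of 605/9 but 2.5⁵ = 97.65625 reaches it, so n = 5.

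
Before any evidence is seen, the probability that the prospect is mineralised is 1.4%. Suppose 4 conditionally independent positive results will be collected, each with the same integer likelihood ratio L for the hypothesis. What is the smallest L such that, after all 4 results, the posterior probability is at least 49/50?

8

Prior odds = 0.014/0.986 = 7/493.
Target odds = 0.98/0.02 = 49.
Need L⁴ ≥ 49 ÷ (7/493) = 3451.
7⁴ = 2401 < 3451 ≤ 4096 = 8⁴, so L = 8.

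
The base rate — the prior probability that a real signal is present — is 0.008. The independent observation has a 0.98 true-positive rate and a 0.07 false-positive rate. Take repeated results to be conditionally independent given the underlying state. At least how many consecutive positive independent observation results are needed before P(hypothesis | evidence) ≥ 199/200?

Prior odds: 0.008 ÷ 0.992 = 1/124.
Likelihood ratio of a positive result = 0.98/0.07 = 14.
Target odds: 0.995 ÷ 0.005 = 199.
Need (1/124) × 14ⁿ ≥ 199, i.e. 14ⁿ ≥ 24676.
14³ = 2744 falls short of 24676 but 14⁴ = 38416 reaches it, so n = 4.

4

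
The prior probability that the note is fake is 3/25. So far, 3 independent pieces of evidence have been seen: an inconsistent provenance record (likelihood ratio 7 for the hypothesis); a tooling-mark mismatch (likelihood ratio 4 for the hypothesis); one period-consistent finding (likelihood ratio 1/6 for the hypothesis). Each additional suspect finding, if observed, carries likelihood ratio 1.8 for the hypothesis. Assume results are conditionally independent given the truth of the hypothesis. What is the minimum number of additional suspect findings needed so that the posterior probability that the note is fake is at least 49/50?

8

Prior odds = 0.12/0.88 = 3/22.
Combined Bayes factor of the evidence already in hand = 7 × 4 × (1/6) = 14/3.
Odds after that evidence = (3/22) × 14/3 = 7/11.
Target odds = 0.98/0.02 = 49.
Need 1.8ⁿ ≥ 49 ÷ (7/11) = 77.
1.8⁷ = 4782969/78125 falls short of 77 but 1.8⁸ = 43046721/390625 reaches it, so n = 8.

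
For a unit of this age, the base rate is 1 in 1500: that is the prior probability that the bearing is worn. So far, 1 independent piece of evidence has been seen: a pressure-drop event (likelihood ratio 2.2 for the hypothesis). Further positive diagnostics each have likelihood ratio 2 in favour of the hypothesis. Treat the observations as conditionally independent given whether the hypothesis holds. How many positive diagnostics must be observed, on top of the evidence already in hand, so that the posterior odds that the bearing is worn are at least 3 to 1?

Prior odds = (1/1500)/(1499/1500) = 1/1499.
Bayes factor of the evidence already in hand = 2.2.
Odds after that evidence = (1/1499) × 2.2 = 11/7495.
Target odds = 3.
Need 2ⁿ ≥ 3 ÷ (11/7495) = 22485/11.
2¹⁰ = 1024 falls short of 22485/11 but 2¹¹ = 2048 reaches it, so n = 11.

11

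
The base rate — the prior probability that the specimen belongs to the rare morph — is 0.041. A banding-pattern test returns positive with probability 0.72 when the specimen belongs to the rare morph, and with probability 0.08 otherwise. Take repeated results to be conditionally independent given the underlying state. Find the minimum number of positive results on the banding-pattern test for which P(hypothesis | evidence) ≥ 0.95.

3

Prior odds: 0.041 ÷ 0.959 = 41/959.
Likelihood ratio of a positive result = 0.72/0.08 = 9.
Target odds: 0.95 ÷ 0.05 = 19.
Need (41/959) × 9ⁿ ≥ 19, i.e. 9ⁿ ≥ 18221/41.
9² = 81 falls short of 18221/41 but 9³ = 729 reaches it, so n = 3.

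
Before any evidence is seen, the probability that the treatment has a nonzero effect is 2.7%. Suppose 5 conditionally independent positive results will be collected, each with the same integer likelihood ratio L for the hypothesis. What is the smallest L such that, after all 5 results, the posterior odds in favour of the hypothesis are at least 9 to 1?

Prior odds = 0.027/0.973 = 27/973.
Target odds = 9.
Need L⁵ ≥ 9 ÷ (27/973) = 973/3.
3⁵ = 243 < 973/3 ≤ 1024 = 4⁵, so L = 4.

4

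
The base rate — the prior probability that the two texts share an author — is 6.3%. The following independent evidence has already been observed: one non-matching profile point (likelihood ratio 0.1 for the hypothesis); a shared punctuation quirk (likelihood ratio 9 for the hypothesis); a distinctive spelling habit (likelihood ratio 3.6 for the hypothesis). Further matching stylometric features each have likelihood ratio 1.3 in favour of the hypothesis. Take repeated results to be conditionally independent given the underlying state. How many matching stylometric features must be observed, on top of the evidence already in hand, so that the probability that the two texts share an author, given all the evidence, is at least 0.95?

Prior odds = 0.063/0.937 = 63/937.
Combined Bayes factor of the evidence already in hand = 0.1 × 9 × 3.6 = 3.24.
Odds after that evidence = (63/937) × 3.24 = 5103/23425.
Target odds = 0.95/0.05 = 19.
Need 1.3ⁿ ≥ 19 ÷ (5103/23425) = 445075/5103.
1.3¹⁷ ≈86.5042 falls short of 445075/5103 but 1.3¹⁸ ≈112.455 reaches it, so n = 18.

18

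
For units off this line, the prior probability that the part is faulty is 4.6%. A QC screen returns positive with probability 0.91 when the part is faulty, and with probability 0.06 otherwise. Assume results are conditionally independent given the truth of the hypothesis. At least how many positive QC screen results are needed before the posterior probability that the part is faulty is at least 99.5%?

4

Prior odds: 0.046 ÷ 0.954 = 23/477.
Likelihood ratio of a positive result = 0.91/0.06 = 91/6.
Target posterior odds = 0.995/0.005 = 199.
Require (91/6)ⁿ ≥ 199 ÷ (23/477) = 94923/23.
(91/6)³ = 753571/216 falls short of 94923/23 but (91/6)⁴ = 68574961/1296 reaches it, so n = 4.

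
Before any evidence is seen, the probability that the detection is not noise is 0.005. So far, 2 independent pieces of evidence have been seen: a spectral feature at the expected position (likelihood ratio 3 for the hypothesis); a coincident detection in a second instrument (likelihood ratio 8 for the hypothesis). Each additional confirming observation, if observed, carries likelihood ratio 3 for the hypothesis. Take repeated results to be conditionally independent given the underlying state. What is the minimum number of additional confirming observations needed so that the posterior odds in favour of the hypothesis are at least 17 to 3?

Prior odds = 0.005/0.995 = 1/199.
Combined Bayes factor of the evidence already in hand = 3 × 8 = 24.
Odds after that evidence = (1/199) × 24 = 24/199.
Target odds = 17/3.
Need 3ⁿ ≥ 17/3 ÷ (24/199) = 3383/72.
3³ = 27 falls short of 3383/72 but 3⁴ = 81 reaches it, so n = 4.

4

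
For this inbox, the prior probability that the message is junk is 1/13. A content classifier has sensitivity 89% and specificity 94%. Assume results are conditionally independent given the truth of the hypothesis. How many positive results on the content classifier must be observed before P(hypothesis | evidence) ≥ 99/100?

3

Prior odds = (1/13)/(12/13) = 1/12.
False-positive rate = 1 − 0.94 = 0.06; likelihood ratio of a positive = 0.89/0.06 = 89/6.
Target odds: 0.99 ÷ 0.01 = 99.
Need (1/12) × (89/6)ⁿ ≥ 99, i.e. (89/6)ⁿ ≥ 1188.
(89/6)² = 7921/36 falls short of 1188 but (89/6)³ = 704969/216 reaches it, so n = 3.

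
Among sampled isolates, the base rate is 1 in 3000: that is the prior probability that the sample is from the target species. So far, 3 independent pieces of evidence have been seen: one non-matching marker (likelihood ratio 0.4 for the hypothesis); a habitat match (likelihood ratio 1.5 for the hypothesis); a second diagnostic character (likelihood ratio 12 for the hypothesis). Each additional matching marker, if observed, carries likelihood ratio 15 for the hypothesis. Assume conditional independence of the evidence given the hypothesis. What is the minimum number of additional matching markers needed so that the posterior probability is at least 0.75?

3

Prior odds = (1/3000)/(2999/3000) = 1/2999.
Combined Bayes factor of the evidence already in hand = 0.4 × 1.5 × 12 = 7.2.
Odds after that evidence = (1/2999) × 7.2 = 36/14995.
Target odds = 0.75/0.25 = 3.
Need 15ⁿ ≥ 3 ÷ (36/14995) = 14995/12.
15² = 225 falls short of 14995/12 but 15³ = 3375 reaches it, so n = 3.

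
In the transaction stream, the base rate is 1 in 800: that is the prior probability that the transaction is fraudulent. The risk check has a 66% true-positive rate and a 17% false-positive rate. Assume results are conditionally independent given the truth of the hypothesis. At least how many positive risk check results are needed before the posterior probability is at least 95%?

8

Prior odds = 0.00125/0.99875 = 1/799.
Likelihood ratio of a positive result = 0.66/0.17 = 66/17.
Target odds: 0.95 ÷ 0.05 = 19.
Need (1/799) × (66/17)ⁿ ≥ 19, i.e. (66/17)ⁿ ≥ 15181.
(66/17)⁷ ≈13294.3 falls short of 15181 but (66/17)⁸ ≈51613.1 reaches it, so n = 8.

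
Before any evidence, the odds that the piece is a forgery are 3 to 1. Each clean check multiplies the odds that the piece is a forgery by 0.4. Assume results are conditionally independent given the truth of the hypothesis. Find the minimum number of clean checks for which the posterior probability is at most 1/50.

6

Prior odds = 3.
Likelihood ratio per clean check = 0.4.
Target odds: 0.02 ÷ 0.98 = 1/49.
Need 3 × 0.4ⁿ ≤ 1/49, i.e. 0.4ⁿ ≤ 1/147.
0.4⁵ = 0.01024 is still above 1/147 but 0.4⁶ = 64/15625 is at or below it, so n = 6.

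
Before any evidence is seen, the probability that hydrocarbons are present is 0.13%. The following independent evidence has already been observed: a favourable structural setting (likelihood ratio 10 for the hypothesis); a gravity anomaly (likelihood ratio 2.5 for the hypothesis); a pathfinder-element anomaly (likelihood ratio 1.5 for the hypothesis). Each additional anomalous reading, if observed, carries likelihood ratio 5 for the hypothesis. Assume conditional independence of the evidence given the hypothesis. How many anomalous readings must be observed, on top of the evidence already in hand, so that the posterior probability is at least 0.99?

Prior odds = 0.0013/0.9987 = 13/9987.
Combined Bayes factor of the evidence already in hand = 10 × 2.5 × 1.5 = 37.5.
Odds after that evidence = (13/9987) × 37.5 = 325/6658.
Target odds = 0.99/0.01 = 99.
Need 5ⁿ ≥ 99 ÷ (325/6658) = 659142/325.
5⁴ = 625 falls short of 659142/325 but 5⁵ = 3125 reaches it, so n = 5.

5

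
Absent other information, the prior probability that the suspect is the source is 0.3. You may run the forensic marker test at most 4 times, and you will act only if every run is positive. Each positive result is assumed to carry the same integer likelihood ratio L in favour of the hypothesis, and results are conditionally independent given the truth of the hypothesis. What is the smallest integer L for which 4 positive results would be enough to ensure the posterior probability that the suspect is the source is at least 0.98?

4

Prior odds = 0.3/0.7 = 3/7.
Target odds = 0.98/0.02 = 49.
Need L⁴ ≥ 49 ÷ (3/7) = 343/3.
3⁴ = 81 < 343/3 ≤ 256 = 4⁴, so L = 4.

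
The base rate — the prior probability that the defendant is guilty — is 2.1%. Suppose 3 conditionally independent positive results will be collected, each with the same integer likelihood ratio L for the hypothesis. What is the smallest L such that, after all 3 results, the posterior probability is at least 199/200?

22

Prior odds = 0.021/0.979 = 21/979.
Target odds = 0.995/0.005 = 199.
Need L³ ≥ 199 ÷ (21/979) = 194821/21.
21³ = 9261 < 194821/21 ≤ 10648 = 22³, so L = 22.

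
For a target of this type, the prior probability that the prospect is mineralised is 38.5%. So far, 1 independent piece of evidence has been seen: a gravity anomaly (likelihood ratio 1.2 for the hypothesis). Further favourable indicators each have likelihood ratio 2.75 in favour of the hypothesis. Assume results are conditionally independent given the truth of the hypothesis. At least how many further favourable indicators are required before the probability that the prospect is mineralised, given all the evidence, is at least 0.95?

Prior odds = 0.385/0.615 = 77/123.
Bayes factor of the evidence already in hand = 1.2.
Odds after that evidence = (77/123) × 1.2 = 154/205.
Target odds = 0.95/0.05 = 19.
Need 2.75ⁿ ≥ 19 ÷ (154/205) = 3895/154.
2.75³ = 20.796875 falls short of 3895/154 but 2.75⁴ = 57.19140625 reaches it, so n = 4.

4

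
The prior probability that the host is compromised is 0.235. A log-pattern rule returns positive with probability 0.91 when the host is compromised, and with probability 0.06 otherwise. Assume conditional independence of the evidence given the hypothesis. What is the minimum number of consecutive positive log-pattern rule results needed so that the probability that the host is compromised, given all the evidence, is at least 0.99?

3

Prior odds: 0.235 ÷ 0.765 = 47/153.
Likelihood ratio of a positive result = 0.91/0.06 = 91/6.
Target posterior odds = 0.99/0.01 = 99.
Require (91/6)ⁿ ≥ 99 ÷ (47/153) = 15147/47.
(91/6)² = 8281/36 falls short of 15147/47 but (91/6)³ = 753571/216 reaches it, so n = 3.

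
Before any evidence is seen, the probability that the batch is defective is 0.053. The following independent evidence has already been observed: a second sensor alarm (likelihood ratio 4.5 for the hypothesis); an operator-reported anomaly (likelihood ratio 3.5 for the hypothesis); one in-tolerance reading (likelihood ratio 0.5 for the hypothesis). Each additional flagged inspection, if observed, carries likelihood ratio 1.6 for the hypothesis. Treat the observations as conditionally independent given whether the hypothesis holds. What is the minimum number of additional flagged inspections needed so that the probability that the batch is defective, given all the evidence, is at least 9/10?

7

Prior odds = 0.053/0.947 = 53/947.
Combined Bayes factor of the evidence already in hand = 4.5 × 3.5 × 0.5 = 7.875.
Odds after that evidence = (53/947) × 7.875 = 3339/7576.
Target odds = 0.9/0.1 = 9.
Need 1.6ⁿ ≥ 9 ÷ (3339/7576) = 7576/371.
1.6⁶ = 262144/15625 falls short of 7576/371 but 1.6⁷ = 2097152/78125 reaches it, so n = 7.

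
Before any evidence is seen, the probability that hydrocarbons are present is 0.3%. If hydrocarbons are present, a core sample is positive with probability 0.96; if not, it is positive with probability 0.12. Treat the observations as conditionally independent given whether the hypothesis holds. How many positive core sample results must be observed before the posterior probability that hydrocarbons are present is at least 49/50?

Prior odds: 0.003 ÷ 0.997 = 3/997.
Likelihood ratio of a positive = 0.96/0.12 = 8.
Target posterior odds = 0.98/0.02 = 49.
Need (3/997) × 8ⁿ ≥ 49, i.e. 8ⁿ ≥ 48853/3.
8⁴ = 4096 falls short of 48853/3 but 8⁵ = 32768 reaches it, so n = 5.

5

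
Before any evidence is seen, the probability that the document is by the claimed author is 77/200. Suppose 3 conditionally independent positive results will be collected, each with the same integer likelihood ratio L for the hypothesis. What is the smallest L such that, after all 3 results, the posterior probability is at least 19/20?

Prior odds = 0.385/0.615 = 77/123.
Target odds = 0.95/0.05 = 19.
Need L³ ≥ 19 ÷ (77/123) = 2337/77.
3³ = 27 < 2337/77 ≤ 64 = 4³, so L = 4.

4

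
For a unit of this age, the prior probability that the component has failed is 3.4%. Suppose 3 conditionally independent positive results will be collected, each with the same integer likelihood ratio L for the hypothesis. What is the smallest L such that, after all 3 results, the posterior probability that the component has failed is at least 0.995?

18

Prior odds = 0.034/0.966 = 17/483.
Target odds = 0.995/0.005 = 199.
Need L³ ≥ 199 ÷ (17/483) = 96117/17.
17³ = 4913 < 96117/17 ≤ 5832 = 18³, so L = 18.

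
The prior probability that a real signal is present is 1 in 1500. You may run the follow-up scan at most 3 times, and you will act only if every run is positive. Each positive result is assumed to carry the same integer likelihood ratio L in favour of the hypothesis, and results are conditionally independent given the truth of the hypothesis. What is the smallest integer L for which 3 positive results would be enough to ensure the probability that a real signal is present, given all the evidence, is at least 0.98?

42

Prior odds = (1/1500)/(1499/1500) = 1/1499.
Target odds = 0.98/0.02 = 49.
Need L³ ≥ 49 ÷ (1/1499) = 73451.
41³ = 68921 < 73451 ≤ 74088 = 42³, so L = 42.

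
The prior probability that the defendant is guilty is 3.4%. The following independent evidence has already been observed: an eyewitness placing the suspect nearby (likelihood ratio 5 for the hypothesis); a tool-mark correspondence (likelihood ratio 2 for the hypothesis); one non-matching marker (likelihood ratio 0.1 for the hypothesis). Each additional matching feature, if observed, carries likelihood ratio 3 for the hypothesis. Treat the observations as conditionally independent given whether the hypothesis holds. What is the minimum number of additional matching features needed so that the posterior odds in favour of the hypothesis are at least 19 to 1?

Prior odds = 0.034/0.966 = 17/483.
Combined Bayes factor of the evidence already in hand = 5 × 2 × 0.1 = 1.
Odds after that evidence = (17/483) × 1 = 17/483.
Target odds = 19.
Need 3ⁿ ≥ 19 ÷ (17/483) = 9177/17.
3⁵ = 243 falls short of 9177/17 but 3⁶ = 729 reaches it, so n = 6.

6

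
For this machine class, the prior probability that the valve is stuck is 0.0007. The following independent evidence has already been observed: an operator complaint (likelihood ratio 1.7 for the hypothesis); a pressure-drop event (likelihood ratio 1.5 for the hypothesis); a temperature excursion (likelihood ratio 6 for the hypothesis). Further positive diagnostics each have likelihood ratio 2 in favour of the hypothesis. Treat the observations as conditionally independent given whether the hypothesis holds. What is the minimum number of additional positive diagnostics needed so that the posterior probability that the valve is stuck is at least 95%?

Prior odds = 0.0007/0.9993 = 7/9993.
Combined Bayes factor of the evidence already in hand = 1.7 × 1.5 × 6 = 15.3.
Odds after that evidence = (7/9993) × 15.3 = 357/33310.
Target odds = 0.95/0.05 = 19.
Need 2ⁿ ≥ 19 ÷ (357/33310) = 632890/357.
2¹⁰ = 1024 falls short of 632890/357 but 2¹¹ = 2048 reaches it, so n = 11.

11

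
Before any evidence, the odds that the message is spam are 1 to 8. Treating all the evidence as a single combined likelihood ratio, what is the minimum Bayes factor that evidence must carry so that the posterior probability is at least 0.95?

Prior odds = 0.125.
Target odds = 0.95/0.05 = 19.
Required Bayes factor = 19 ÷ 0.125 = 152.

152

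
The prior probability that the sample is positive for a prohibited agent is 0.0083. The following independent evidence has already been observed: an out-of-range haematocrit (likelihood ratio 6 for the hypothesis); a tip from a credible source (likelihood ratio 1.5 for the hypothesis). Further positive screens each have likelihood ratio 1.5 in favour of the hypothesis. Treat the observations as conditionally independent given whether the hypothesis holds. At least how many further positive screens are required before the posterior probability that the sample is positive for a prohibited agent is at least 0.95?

Prior odds = 0.0083/0.9917 = 83/9917.
Combined Bayes factor of the evidence already in hand = 6 × 1.5 = 9.
Odds after that evidence = (83/9917) × 9 = 747/9917.
Target odds = 0.95/0.05 = 19.
Need 1.5ⁿ ≥ 19 ÷ (747/9917) = 188423/747.
1.5¹³ = 1594323/8192 falls short of 188423/747 but 1.5¹⁴ = 4782969/16384 reaches it, so n = 14.

14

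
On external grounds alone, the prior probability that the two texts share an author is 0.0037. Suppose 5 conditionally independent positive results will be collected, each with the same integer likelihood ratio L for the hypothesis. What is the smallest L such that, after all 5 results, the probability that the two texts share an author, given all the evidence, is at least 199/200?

Prior odds = 0.0037/0.9963 = 37/9963.
Target odds = 0.995/0.005 = 199.
Need L⁵ ≥ 199 ÷ (37/9963) = 1982637/37.
8⁵ = 32768 < 1982637/37 ≤ 59049 = 9⁵, so L = 9.

9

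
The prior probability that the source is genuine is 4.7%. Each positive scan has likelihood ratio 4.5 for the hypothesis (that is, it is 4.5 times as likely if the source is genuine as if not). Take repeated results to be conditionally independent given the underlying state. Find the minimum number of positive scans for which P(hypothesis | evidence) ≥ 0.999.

7

Prior odds: 0.047 ÷ 0.953 = 47/953.
Likelihood ratio per positive scan = 4.5.
Target odds: 0.999 ÷ 0.001 = 999.
Require 4.5ⁿ ≥ 999 ÷ (47/953) = 952047/47.
4.5⁶ = 8303.765625 falls short of 952047/47 but 4.5⁷ = 4782969/128 reaches it, so n = 7.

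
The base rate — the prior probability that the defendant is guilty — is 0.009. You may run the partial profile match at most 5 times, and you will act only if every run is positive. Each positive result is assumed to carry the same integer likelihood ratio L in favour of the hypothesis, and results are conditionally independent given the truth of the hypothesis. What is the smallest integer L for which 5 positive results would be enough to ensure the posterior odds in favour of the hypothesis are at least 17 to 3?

Prior odds = 0.009/0.991 = 9/991.
Target odds = 17/3.
Need L⁵ ≥ 17/3 ÷ (9/991) = 16847/27.
3⁵ = 243 < 16847/27 ≤ 1024 = 4⁵, so L = 4.

4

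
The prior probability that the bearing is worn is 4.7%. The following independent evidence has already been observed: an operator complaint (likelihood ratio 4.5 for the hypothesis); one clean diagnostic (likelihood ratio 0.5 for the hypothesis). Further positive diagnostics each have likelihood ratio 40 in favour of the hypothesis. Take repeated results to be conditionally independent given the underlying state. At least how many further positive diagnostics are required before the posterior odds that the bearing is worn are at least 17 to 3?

2

Prior odds = 0.047/0.953 = 47/953.
Combined Bayes factor of the evidence already in hand = 4.5 × 0.5 = 2.25.
Odds after that evidence = (47/953) × 2.25 = 423/3812.
Target odds = 17/3.
Need 40ⁿ ≥ 17/3 ÷ (423/3812) = 64804/1269.
40¹ = 40 falls short of 64804/1269 but 40² = 1600 reaches it, so n = 2.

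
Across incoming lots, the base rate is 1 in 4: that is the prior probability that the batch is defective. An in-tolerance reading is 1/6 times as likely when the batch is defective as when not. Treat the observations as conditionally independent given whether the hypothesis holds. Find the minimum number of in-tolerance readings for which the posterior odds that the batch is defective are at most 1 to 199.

3

Prior odds: 0.25 ÷ 0.75 = 1/3.
Likelihood ratio per in-tolerance reading = 1/6.
Target odds = 1/199.
Require (1/6)ⁿ ≤ 1/199 ÷ (1/3) = 3/199.
(1/6)² = 1/36 is still above 3/199 but (1/6)³ = 1/216 is at or below it, so n = 3.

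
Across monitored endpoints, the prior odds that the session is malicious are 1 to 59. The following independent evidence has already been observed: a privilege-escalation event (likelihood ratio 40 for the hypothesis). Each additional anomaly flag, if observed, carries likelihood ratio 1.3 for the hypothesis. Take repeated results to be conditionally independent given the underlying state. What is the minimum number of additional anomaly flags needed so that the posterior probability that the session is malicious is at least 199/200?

Prior odds = 1/59.
Bayes factor of the evidence already in hand = 40.
Odds after that evidence = (1/59) × 40 = 40/59.
Target odds = 0.995/0.005 = 199.
Need 1.3ⁿ ≥ 199 ÷ (40/59) = 293.525.
1.3²¹ ≈247.065 falls short of 293.525 but 1.3²² ≈321.184 reaches it, so n = 22.

22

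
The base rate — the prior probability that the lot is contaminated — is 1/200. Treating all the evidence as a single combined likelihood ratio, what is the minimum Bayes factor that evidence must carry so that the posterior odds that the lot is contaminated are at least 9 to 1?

1791

Prior odds = 0.005/0.995 = 1/199.
Target odds = 9.
Required Bayes factor = 9 ÷ (1/199) = 1791.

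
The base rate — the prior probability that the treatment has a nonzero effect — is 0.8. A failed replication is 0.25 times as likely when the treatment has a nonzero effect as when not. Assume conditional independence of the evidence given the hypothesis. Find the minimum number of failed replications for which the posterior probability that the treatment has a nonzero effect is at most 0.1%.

Prior odds: 0.8 ÷ 0.2 = 4.
Likelihood ratio per failed replication = 0.25.
Target odds: 0.001 ÷ 0.999 = 1/999.
Require 0.25ⁿ ≤ 1/999 ÷ 4 = 1/3996.
0.25⁵ = 1/1024 is still above 1/3996 but 0.25⁶ = 1/4096 is at or below it, so n = 6.

6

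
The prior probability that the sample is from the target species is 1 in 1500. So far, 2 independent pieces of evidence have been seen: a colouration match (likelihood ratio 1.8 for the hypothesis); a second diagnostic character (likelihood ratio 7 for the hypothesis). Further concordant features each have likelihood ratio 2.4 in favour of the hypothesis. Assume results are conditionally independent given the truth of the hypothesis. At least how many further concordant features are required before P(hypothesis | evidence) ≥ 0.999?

Prior odds = (1/1500)/(1499/1500) = 1/1499.
Combined Bayes factor of the evidence already in hand = 1.8 × 7 = 12.6.
Odds after that evidence = (1/1499) × 12.6 = 63/7495.
Target odds = 0.999/0.001 = 999.
Need 2.4ⁿ ≥ 999 ÷ (63/7495) = 831945/7.
2.4¹³ ≈87648.8 falls short of 831945/7 but 2.4¹⁴ ≈210357 reaches it, so n = 14.

14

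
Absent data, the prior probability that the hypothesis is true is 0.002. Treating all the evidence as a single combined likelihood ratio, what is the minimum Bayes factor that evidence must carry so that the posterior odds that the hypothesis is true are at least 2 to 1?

998

Prior odds = 0.002/0.998 = 1/499.
Target odds = 2.
Required Bayes factor = 2 ÷ (1/499) = 998.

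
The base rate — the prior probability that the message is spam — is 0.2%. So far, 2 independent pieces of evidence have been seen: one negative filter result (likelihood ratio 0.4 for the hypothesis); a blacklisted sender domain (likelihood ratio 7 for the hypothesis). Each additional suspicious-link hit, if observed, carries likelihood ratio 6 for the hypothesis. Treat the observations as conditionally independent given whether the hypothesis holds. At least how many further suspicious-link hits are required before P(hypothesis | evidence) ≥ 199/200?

Prior odds = 0.002/0.998 = 1/499.
Combined Bayes factor of the evidence already in hand = 0.4 × 7 = 2.8.
Odds after that evidence = (1/499) × 2.8 = 14/2495.
Target odds = 0.995/0.005 = 199.
Need 6ⁿ ≥ 199 ÷ (14/2495) = 496505/14.
6⁵ = 7776 falls short of 496505/14 but 6⁶ = 46656 reaches it, so n = 6.

6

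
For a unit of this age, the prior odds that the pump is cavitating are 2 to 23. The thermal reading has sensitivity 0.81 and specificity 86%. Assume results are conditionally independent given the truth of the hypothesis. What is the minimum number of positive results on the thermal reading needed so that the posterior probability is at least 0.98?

Prior odds = 2/23.
False-positive rate = 1 − 0.86 = 0.14; likelihood ratio of a positive = 0.81/0.14 = 81/14.
Target odds: 0.98 ÷ 0.02 = 49.
Require (81/14)ⁿ ≥ 49 ÷ (2/23) = 563.5.
(81/14)³ = 531441/2744 falls short of 563.5 but (81/14)⁴ = 43046721/38416 reaches it, so n = 4.

4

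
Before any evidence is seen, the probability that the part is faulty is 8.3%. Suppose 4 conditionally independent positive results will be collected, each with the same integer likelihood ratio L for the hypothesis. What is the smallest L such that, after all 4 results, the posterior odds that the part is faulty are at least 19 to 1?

Prior odds = 0.083/0.917 = 83/917.
Target odds = 19.
Need L⁴ ≥ 19 ÷ (83/917) = 17423/83.
3⁴ = 81 < 17423/83 ≤ 256 = 4⁴, so L = 4.

4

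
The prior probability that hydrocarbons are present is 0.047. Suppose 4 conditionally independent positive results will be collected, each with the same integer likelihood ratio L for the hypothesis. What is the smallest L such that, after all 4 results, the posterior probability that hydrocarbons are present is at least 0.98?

Prior odds = 0.047/0.953 = 47/953.
Target odds = 0.98/0.02 = 49.
Need L⁴ ≥ 49 ÷ (47/953) = 46697/47.
5⁴ = 625 < 46697/47 ≤ 1296 = 6⁴, so L = 6.

6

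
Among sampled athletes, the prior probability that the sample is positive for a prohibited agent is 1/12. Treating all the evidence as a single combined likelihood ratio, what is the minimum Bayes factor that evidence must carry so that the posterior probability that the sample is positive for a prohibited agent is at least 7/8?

Prior odds = (1/12)/(11/12) = 1/11.
Target odds = 0.875/0.125 = 7.
Required Bayes factor = 7 ÷ (1/11) = 77.

77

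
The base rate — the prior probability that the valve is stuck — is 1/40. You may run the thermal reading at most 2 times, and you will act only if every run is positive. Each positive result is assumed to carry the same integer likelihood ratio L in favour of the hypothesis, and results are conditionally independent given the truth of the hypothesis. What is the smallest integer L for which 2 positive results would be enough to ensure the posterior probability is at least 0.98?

44

Prior odds = 0.025/0.975 = 1/39.
Target odds = 0.98/0.02 = 49.
Need L² ≥ 49 ÷ (1/39) = 1911.
43² = 1849 < 1911 ≤ 1936 = 44², so L = 44.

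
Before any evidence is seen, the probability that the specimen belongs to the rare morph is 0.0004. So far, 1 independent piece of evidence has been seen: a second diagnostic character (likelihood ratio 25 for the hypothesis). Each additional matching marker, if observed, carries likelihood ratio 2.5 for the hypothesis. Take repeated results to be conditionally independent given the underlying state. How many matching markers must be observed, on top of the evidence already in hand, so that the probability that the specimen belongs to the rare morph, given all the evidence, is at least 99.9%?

Prior odds = 0.0004/0.9996 = 1/2499.
Bayes factor of the evidence already in hand = 25.
Odds after that evidence = (1/2499) × 25 = 25/2499.
Target odds = 0.999/0.001 = 999.
Need 2.5ⁿ ≥ 999 ÷ (25/2499) = 99860.04.
2.5¹² = 244140625/4096 falls short of 99860.04 but 2.5¹³ ≈149012 reaches it, so n = 13.

13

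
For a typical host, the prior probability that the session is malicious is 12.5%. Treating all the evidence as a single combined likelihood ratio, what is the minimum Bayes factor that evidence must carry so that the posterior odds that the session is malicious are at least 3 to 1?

Prior odds = 0.125/0.875 = 1/7.
Target odds = 3.
Required Bayes factor = 3 ÷ (1/7) = 21.

21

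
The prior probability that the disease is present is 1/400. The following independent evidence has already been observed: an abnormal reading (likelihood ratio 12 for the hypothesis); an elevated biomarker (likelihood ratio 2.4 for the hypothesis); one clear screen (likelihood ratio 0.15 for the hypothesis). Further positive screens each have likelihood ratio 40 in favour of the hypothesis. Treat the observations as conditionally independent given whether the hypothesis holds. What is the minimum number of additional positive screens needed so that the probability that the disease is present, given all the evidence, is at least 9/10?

Prior odds = 0.0025/0.9975 = 1/399.
Combined Bayes factor of the evidence already in hand = 12 × 2.4 × 0.15 = 4.32.
Odds after that evidence = (1/399) × 4.32 = 36/3325.
Target odds = 0.9/0.1 = 9.
Need 40ⁿ ≥ 9 ÷ (36/3325) = 831.25.
40¹ = 40 falls short of 831.25 but 40² = 1600 reaches it, so n = 2.

2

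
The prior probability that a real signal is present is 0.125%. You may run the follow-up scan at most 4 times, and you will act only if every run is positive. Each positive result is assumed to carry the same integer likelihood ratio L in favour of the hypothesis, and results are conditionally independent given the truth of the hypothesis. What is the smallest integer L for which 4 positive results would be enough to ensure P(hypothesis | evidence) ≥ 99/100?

17

Prior odds = 0.00125/0.99875 = 1/799.
Target odds = 0.99/0.01 = 99.
Need L⁴ ≥ 99 ÷ (1/799) = 79101.
16⁴ = 65536 < 79101 ≤ 83521 = 17⁴, so L = 17.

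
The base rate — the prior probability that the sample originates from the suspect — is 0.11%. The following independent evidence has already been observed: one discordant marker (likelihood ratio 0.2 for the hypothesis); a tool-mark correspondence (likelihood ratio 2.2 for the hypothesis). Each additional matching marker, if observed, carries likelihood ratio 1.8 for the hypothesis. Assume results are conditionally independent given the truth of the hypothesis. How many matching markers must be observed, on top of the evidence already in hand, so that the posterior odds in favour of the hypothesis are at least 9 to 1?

17

Prior odds = 0.0011/0.9989 = 11/9989.
Combined Bayes factor of the evidence already in hand = 0.2 × 2.2 = 0.44.
Odds after that evidence = (11/9989) × 0.44 = 121/249725.
Target odds = 9.
Need 1.8ⁿ ≥ 9 ÷ (121/249725) = 2247525/121.
1.8¹⁶ ≈12144 falls short of 2247525/121 but 1.8¹⁷ ≈21859.1 reaches it, so n = 17.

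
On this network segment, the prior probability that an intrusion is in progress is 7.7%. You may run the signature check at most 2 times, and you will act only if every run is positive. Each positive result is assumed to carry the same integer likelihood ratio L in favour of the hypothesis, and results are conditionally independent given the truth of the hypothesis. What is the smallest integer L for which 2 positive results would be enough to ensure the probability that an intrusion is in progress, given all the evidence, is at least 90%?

Prior odds = 0.077/0.923 = 77/923.
Target odds = 0.9/0.1 = 9.
Need L² ≥ 9 ÷ (77/923) = 8307/77.
10² = 100 < 8307/77 ≤ 121 = 11², so L = 11.

11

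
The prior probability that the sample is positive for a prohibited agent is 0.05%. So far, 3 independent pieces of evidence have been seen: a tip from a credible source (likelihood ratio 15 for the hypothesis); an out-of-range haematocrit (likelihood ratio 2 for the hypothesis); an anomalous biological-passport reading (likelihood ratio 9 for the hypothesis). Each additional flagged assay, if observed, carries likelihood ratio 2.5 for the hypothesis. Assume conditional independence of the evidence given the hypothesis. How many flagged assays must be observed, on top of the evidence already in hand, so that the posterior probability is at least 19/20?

Prior odds = 0.0005/0.9995 = 1/1999.
Combined Bayes factor of the evidence already in hand = 15 × 2 × 9 = 270.
Odds after that evidence = (1/1999) × 270 = 270/1999.
Target odds = 0.95/0.05 = 19.
Need 2.5ⁿ ≥ 19 ÷ (270/1999) = 37981/270.
2.5⁵ = 97.65625 falls short of 37981/270 but 2.5⁶ = 244.140625 reaches it, so n = 6.

6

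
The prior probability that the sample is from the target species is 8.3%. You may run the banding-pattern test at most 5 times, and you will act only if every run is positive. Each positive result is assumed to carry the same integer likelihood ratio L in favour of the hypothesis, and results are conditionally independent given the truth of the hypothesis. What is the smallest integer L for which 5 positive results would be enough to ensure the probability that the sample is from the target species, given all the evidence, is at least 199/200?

Prior odds = 0.083/0.917 = 83/917.
Target odds = 0.995/0.005 = 199.
Need L⁵ ≥ 199 ÷ (83/917) = 182483/83.
4⁵ = 1024 < 182483/83 ≤ 3125 = 5⁵, so L = 5.

5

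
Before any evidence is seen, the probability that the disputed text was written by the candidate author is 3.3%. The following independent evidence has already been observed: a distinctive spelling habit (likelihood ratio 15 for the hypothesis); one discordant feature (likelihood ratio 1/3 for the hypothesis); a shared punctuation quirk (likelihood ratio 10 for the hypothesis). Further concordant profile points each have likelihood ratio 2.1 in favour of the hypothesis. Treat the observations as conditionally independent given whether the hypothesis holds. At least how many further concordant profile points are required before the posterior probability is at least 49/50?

5

Prior odds = 0.033/0.967 = 33/967.
Combined Bayes factor of the evidence already in hand = 15 × (1/3) × 10 = 50.
Odds after that evidence = (33/967) × 50 = 1650/967.
Target odds = 0.98/0.02 = 49.
Need 2.1ⁿ ≥ 49 ÷ (1650/967) = 47383/1650.
2.1⁴ = 19.4481 falls short of 47383/1650 but 2.1⁵ = 4084101/100000 reaches it, so n = 5.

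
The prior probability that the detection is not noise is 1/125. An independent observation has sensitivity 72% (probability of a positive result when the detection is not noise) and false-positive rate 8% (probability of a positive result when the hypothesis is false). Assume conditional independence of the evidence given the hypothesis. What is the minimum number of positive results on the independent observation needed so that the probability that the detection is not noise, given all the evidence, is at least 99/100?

Prior odds = 0.008/0.992 = 1/124.
Likelihood ratio of a positive result = 0.72/0.08 = 9.
Target posterior odds = 0.99/0.01 = 99.
Need (1/124) × 9ⁿ ≥ 99, i.e. 9ⁿ ≥ 12276.
9⁴ = 6561 falls short of 12276 but 9⁵ = 59049 reaches it, so n = 5.

5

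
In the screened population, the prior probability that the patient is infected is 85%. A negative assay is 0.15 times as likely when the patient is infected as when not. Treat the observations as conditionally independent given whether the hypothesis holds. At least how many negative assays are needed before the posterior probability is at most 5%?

3

Prior odds = 0.85/0.15 = 17/3.
Likelihood ratio per negative assay = 0.15.
Target posterior odds = 0.05/0.95 = 1/19.
Need (17/3) × 0.15ⁿ ≤ 1/19, i.e. 0.15ⁿ ≤ 3/323.
0.15² = 0.0225 is still above 3/323 but 0.15³ = 0.003375 is at or below it, so n = 3.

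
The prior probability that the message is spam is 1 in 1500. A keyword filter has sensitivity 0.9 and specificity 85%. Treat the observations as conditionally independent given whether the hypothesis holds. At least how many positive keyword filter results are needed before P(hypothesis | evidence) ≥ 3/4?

Prior odds = (1/1500)/(1499/1500) = 1/1499.
False-positive rate = 1 − 0.85 = 0.15; likelihood ratio of a positive = 0.9/0.15 = 6.
Target posterior odds = 0.75/0.25 = 3.
Require 6ⁿ ≥ 3 ÷ (1/1499) = 4497.
6⁴ = 1296 falls short of 4497 but 6⁵ = 7776 reaches it, so n = 5.

5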